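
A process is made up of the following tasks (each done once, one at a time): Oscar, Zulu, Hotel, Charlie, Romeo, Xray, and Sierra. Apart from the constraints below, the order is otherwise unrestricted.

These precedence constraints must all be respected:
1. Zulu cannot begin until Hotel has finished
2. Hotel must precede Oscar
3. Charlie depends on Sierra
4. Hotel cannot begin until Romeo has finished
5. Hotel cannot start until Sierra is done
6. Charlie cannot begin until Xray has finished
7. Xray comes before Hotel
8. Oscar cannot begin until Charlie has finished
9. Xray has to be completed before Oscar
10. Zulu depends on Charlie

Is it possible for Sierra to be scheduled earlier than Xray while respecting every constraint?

Yes

The constraints leave Sierra and Xray unordered relative to each other; nothing requires Xray earlier.
So a valid ordering placing Sierra earlier than Xray exists.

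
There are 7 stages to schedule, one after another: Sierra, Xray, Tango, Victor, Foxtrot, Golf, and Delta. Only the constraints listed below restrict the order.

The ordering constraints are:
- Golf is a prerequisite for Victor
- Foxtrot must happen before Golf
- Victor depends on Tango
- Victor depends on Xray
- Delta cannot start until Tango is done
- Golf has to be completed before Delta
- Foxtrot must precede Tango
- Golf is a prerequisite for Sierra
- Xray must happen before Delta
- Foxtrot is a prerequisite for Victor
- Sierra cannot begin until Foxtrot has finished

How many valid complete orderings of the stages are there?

62

2 stages have no prerequisites (Xray, Foxtrot), so any of them could come first.
Enumerating by repeatedly choosing an available stage (one whose prerequisites are all placed) gives 62 distinct complete orderings.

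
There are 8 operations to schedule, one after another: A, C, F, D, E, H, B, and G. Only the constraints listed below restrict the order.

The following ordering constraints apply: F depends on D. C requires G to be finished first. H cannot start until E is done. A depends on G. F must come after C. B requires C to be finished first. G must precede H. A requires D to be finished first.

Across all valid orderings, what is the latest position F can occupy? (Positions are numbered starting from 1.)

8

F has no required successors, so nothing stops it from going last (position 8).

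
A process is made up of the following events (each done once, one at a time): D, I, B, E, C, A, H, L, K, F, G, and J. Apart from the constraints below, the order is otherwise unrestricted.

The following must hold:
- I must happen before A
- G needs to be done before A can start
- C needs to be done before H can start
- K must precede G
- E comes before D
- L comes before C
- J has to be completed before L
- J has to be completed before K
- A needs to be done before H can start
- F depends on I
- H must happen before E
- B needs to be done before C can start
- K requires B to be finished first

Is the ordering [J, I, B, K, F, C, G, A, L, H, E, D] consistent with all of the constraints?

No

The sequence places C ahead of L.
That contradicts the constraint that L must precede C.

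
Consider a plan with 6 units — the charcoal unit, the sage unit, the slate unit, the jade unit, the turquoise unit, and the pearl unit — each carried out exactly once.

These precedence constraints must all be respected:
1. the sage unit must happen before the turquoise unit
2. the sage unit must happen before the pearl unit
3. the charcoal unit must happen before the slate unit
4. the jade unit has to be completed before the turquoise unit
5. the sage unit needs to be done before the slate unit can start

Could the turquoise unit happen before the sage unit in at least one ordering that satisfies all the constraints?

No

The constraints give a chain the sage unit → the turquoise unit, which forces the sage unit before the turquoise unit.
So no valid ordering can have the turquoise unit before the sage unit.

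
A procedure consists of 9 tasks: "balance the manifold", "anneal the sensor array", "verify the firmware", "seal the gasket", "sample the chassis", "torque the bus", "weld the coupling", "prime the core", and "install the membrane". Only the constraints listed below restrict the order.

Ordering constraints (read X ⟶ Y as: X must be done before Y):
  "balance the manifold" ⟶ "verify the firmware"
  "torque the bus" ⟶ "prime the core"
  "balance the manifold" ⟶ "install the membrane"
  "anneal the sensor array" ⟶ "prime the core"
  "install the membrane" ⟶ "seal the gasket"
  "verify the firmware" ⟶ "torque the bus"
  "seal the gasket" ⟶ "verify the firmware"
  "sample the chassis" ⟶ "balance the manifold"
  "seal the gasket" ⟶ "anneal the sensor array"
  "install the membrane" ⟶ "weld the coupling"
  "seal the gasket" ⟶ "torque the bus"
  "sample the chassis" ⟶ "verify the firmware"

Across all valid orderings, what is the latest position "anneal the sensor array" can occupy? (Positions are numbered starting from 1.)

The only task forced after "anneal the sensor array" (directly or by a chain) is "prime the core".
So at least 1 task follows "anneal the sensor array", putting "anneal the sensor array" no later than position 8. That position is achievable by scheduling everything else first.

8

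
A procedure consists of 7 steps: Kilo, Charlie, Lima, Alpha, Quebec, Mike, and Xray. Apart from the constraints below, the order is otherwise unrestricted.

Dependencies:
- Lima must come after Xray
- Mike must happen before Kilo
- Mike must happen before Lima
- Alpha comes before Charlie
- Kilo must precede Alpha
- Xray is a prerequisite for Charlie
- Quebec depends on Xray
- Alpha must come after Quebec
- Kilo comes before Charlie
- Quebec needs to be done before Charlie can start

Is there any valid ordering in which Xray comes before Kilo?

Nothing in the constraints forces Kilo before Xray — there is no chain from Kilo to Xray.
So a valid ordering placing Xray earlier than Kilo exists.

Yes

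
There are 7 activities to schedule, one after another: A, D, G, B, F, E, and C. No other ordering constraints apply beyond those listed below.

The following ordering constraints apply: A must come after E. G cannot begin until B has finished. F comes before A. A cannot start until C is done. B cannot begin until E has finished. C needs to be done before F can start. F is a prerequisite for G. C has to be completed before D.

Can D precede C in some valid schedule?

The constraints give a chain C → D, which forces C before D.
Hence D can never be scheduled before C.

No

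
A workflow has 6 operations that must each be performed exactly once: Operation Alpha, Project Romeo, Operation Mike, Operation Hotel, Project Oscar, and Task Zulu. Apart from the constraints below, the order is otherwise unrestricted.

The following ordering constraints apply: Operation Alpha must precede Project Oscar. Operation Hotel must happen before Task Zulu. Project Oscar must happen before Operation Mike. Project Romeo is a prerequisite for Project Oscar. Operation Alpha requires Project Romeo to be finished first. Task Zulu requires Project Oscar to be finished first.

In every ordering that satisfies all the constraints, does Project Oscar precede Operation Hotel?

No

Project Oscar and Operation Hotel are not related by any chain of constraints.
So Project Oscar can come before Operation Hotel or after — it is not forced.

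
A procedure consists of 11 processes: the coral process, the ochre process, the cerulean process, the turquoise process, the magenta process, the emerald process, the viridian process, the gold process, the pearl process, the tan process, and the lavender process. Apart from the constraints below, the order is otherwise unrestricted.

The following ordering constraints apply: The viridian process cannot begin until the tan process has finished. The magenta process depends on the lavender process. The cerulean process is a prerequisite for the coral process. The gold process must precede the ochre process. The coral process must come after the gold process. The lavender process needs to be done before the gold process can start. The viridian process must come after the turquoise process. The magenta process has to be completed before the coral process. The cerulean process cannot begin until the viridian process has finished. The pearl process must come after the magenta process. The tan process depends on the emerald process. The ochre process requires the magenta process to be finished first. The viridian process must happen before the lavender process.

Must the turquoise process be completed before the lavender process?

Yes

Chaining the stated constraints: the turquoise process → the viridian process → the lavender process.
So the turquoise process must precede the lavender process in any valid ordering.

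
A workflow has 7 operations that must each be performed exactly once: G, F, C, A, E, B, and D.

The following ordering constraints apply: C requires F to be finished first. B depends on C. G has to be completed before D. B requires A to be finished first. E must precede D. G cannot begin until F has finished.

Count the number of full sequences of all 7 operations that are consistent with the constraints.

132

3 operations have no prerequisites (F, A, E), so any of them could come first.
Counting all ways to extend the partial order to a total order gives 132.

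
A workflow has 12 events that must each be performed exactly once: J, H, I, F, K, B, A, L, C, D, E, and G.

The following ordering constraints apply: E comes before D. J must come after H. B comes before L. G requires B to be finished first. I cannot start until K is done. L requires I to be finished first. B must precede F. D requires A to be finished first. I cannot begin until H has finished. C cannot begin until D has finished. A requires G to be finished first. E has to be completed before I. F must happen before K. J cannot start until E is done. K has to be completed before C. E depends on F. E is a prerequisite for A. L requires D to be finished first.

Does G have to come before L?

Yes

Following the dependencies: G → A → D → L.
Hence G necessarily comes before L.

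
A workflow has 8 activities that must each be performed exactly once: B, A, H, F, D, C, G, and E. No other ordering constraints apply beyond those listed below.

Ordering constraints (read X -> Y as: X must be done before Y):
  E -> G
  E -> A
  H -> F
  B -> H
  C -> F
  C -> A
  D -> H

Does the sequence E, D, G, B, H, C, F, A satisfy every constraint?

Yes

Going through the constraints one by one, each required predecessor appears earlier in the sequence than its dependent — e.g. E (position 1) is before A (position 8), as required.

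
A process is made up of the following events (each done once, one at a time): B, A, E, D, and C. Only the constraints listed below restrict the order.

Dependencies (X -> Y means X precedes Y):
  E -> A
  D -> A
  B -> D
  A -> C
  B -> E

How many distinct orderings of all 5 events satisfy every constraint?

B is the only event with nothing required before it, so every ordering starts there.
Enumerating by repeatedly choosing an available event (one whose prerequisites are all placed) gives 2 distinct complete orderings.

2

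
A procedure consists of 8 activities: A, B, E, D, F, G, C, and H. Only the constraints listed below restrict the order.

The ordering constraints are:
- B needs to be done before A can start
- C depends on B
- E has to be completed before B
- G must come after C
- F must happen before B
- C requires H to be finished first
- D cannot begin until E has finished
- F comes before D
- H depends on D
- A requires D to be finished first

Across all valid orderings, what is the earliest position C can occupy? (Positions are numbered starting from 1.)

Working backwards through the constraints from C, its full set of required predecessors is B, E, D, F, H — 5 of them.
So at minimum 5 activities come before C, putting C no earlier than position 6. That position is achievable by scheduling exactly those predecessors first.

6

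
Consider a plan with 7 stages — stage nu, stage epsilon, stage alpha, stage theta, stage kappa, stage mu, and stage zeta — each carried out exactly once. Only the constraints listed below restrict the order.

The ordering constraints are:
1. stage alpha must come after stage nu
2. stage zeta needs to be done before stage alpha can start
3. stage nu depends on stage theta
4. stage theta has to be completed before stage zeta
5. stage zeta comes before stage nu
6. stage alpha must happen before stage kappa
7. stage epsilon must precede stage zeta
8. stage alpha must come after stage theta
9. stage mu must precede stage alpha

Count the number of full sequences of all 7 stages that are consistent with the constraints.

3 stages have no prerequisites (stage epsilon, stage theta, stage mu), so any of them could come first.
Enumerating by repeatedly choosing an available stage (one whose prerequisites are all placed) gives 10 distinct complete orderings.

10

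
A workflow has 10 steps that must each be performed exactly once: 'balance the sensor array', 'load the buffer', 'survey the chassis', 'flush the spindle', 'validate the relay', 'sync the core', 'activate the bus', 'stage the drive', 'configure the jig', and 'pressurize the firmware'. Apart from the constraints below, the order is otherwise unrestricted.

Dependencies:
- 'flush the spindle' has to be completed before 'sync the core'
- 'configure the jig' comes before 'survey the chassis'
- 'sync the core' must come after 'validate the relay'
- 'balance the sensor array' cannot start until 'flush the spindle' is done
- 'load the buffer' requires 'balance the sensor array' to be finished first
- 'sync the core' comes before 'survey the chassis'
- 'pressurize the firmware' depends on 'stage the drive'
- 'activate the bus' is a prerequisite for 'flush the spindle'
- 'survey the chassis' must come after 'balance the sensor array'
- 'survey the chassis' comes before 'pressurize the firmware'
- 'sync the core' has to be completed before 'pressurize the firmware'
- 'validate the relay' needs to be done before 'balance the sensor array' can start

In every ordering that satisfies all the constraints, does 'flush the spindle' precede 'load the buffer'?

There is a constraint chain 'flush the spindle' → 'balance the sensor array' → 'load the buffer'.
That forces 'flush the spindle' before 'load the buffer' in every valid schedule.

Yes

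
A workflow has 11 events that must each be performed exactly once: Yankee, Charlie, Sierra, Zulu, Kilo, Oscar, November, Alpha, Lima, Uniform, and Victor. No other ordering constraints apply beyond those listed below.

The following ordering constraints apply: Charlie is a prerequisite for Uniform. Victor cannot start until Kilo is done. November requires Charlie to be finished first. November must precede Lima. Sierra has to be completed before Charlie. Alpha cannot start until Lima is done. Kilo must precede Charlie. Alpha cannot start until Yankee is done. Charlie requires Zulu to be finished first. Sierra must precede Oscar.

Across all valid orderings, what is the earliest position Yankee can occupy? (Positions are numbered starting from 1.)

No constraint forces any other event before Yankee, so it can be placed first.

1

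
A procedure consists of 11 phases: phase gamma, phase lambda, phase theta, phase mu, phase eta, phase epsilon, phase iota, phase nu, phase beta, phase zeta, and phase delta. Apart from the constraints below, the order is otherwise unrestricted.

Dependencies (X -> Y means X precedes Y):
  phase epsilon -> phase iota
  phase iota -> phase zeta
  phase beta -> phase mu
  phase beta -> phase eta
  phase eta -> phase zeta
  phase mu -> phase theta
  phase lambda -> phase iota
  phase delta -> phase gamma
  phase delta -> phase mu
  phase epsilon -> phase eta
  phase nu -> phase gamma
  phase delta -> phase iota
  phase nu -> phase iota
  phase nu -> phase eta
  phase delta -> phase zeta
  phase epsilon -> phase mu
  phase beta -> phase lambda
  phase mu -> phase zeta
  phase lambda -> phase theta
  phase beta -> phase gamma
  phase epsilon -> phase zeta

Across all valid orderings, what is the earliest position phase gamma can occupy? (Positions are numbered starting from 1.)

Working backwards through the constraints from phase gamma, its full set of required predecessors is phase nu, phase beta, phase delta — 3 of them.
So at minimum 3 phases come before phase gamma, putting phase gamma no earlier than position 4. That position is achievable by scheduling exactly those predecessors first.

4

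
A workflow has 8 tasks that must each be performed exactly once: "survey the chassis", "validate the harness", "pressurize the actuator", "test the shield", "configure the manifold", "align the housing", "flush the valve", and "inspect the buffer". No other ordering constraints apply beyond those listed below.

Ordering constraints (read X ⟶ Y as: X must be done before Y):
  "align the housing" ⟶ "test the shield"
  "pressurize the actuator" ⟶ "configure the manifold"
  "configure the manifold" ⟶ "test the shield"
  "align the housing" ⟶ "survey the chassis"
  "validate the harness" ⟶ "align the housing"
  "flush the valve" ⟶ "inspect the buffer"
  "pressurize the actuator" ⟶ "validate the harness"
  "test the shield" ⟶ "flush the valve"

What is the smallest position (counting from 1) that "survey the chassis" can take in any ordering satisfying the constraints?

Working backwards through the constraints from "survey the chassis", its full set of required predecessors is "validate the harness", "pressurize the actuator", "align the housing" — 3 of them.
So at minimum 3 tasks come before "survey the chassis", putting "survey the chassis" no earlier than position 4. That position is achievable by scheduling exactly those predecessors first.

4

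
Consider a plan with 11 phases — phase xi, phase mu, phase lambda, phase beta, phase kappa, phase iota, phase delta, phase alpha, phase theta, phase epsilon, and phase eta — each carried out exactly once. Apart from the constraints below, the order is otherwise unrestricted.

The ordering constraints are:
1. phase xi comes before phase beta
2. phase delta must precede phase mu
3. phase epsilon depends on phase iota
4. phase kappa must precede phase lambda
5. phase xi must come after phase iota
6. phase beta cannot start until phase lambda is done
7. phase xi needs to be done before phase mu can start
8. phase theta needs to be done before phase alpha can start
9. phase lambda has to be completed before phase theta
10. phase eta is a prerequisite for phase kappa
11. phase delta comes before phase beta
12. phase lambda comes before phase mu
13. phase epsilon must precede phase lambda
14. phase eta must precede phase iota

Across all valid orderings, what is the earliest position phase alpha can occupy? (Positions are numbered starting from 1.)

Working backwards through the constraints from phase alpha, its full set of required predecessors is phase lambda, phase kappa, phase iota, phase theta, phase epsilon, phase eta — 6 of them.
So at minimum 6 phases come before phase alpha, putting phase alpha no earlier than position 7. That position is achievable by scheduling exactly those predecessors first.

7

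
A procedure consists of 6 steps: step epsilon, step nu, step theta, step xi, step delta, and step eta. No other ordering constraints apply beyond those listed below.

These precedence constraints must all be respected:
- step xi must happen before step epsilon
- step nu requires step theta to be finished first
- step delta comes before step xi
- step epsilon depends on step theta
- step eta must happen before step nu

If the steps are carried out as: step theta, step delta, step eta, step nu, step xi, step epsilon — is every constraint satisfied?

Going through the constraints one by one, each required predecessor appears earlier in the sequence than its dependent — e.g. step theta (position 1) is before step epsilon (position 6), as required.

Yes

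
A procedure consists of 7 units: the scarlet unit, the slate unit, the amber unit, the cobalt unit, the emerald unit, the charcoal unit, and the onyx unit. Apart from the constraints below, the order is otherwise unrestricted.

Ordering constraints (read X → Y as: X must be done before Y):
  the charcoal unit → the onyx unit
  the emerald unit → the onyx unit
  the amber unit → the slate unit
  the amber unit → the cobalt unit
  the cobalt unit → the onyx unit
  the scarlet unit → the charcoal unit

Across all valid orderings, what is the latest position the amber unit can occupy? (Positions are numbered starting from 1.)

The units that are forced after the amber unit, directly or by a chain of constraints, are the slate unit, the cobalt unit, the onyx unit. That's 3 units.
So at least 3 units follow the amber unit, putting the amber unit no later than position 4. That position is achievable by scheduling everything else first.

4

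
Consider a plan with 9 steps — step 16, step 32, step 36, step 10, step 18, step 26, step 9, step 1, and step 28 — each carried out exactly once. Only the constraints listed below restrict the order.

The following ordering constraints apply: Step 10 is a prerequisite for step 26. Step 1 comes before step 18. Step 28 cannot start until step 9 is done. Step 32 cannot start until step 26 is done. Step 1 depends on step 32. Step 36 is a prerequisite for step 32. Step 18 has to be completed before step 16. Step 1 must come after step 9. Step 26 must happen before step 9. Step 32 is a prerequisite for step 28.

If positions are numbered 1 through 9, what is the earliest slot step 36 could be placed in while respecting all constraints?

Nothing is required before step 36; it can be the very first step.

1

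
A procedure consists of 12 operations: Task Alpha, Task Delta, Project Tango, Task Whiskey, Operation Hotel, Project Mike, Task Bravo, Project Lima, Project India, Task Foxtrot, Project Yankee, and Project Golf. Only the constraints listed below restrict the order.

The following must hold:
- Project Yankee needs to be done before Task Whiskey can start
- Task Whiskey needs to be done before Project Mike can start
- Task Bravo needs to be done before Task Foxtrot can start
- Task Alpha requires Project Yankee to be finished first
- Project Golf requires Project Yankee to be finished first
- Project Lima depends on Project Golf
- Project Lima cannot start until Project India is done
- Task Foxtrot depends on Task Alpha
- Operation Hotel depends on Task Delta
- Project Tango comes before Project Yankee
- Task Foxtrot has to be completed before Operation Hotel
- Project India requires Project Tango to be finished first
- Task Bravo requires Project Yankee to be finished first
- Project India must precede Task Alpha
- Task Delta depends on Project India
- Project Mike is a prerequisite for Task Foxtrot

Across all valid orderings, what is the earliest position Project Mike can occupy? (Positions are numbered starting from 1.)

4

Working backwards through the constraints from Project Mike, its full set of required predecessors is Project Tango, Task Whiskey, Project Yankee — 3 of them.
With 3 mandatory predecessors, the earliest Project Mike can sit is position 3+1 = 4, and placing just those 3 first achieves it.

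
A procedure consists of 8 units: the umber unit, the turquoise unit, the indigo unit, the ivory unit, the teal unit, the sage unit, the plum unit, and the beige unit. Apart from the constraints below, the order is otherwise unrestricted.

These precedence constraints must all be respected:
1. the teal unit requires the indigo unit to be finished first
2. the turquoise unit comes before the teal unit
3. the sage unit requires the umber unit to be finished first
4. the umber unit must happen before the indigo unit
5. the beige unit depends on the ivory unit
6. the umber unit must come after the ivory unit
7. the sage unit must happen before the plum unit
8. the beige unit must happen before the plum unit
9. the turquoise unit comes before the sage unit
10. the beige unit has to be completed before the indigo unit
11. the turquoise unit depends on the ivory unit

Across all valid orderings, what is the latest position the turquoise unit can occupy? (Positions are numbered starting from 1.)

5

The units that are forced after the turquoise unit, directly or by a chain of constraints, are the teal unit, the sage unit, the plum unit. That's 3 units.
With 3 mandatory successors out of 8 units total, the latest slot for the turquoise unit is 8−3 = 5, and it's reachable by doing all non-successors before the turquoise unit.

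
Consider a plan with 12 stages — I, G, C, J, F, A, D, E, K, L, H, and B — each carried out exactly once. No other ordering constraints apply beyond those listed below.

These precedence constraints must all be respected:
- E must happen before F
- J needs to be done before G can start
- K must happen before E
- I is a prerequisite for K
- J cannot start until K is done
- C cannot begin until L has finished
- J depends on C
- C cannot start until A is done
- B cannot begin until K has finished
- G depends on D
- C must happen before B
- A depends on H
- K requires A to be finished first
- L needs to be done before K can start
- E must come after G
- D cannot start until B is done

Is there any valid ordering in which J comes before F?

The constraints force J before F, so yes — every valid ordering has J earlier.

Yes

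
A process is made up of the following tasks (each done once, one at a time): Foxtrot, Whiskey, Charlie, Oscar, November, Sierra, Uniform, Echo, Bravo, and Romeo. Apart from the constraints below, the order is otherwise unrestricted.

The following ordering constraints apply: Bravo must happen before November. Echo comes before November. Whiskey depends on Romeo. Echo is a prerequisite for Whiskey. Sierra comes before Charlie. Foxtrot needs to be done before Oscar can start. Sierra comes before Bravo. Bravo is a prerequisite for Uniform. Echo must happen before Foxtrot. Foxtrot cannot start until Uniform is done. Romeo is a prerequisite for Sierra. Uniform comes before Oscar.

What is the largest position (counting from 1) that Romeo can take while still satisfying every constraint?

Following every chain forward from Romeo, the tasks that must come later are Foxtrot, Whiskey, Charlie, Oscar, November, Sierra, Uniform, Bravo — 8 of them.
So at least 8 tasks follow Romeo, putting Romeo no later than position 2. That position is achievable by scheduling everything else first.

2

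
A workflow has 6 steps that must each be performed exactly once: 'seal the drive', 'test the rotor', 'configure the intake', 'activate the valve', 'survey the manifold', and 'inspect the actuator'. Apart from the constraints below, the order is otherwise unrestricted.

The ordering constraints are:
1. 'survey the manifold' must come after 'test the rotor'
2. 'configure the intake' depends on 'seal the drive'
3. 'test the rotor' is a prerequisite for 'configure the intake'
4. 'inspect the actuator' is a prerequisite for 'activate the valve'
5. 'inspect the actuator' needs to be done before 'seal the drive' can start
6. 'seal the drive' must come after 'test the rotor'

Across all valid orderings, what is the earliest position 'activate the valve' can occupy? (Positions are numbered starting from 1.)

2

Working backwards through the constraints from 'activate the valve', its only required predecessor is 'inspect the actuator'.
With 1 mandatory predecessor, the earliest 'activate the valve' can sit is position 1+1 = 2, and placing just that one first achieves it.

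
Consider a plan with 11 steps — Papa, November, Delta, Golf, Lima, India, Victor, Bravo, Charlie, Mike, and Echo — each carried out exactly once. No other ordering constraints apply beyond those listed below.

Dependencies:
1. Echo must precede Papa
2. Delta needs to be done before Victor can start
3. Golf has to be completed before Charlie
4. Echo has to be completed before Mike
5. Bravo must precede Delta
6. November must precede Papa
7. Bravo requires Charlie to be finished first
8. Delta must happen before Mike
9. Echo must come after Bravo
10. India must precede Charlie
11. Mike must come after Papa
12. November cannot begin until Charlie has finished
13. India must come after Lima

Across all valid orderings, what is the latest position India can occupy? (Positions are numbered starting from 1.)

3

The steps that are forced after India, directly or by a chain of constraints, are Papa, November, Delta, Victor, Bravo, Charlie, Mike, Echo. That's 8 steps.
So at least 8 steps follow India, putting India no later than position 3. That position is achievable by scheduling everything else first.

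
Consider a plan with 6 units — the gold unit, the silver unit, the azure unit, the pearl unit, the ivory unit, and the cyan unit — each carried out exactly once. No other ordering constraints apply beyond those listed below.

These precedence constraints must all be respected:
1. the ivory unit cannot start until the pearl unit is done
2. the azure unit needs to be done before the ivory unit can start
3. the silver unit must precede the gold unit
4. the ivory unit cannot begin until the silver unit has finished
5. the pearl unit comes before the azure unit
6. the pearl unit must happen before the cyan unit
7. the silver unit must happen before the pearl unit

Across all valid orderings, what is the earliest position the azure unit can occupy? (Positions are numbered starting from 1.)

Every unit that must precede the azure unit has to come before it. Tracing all chains that end at the azure unit, those units are: the silver unit, the pearl unit — 2 in total.
So at minimum 2 units come before the azure unit, putting the azure unit no earlier than position 3. That position is achievable by scheduling exactly those predecessors first.

3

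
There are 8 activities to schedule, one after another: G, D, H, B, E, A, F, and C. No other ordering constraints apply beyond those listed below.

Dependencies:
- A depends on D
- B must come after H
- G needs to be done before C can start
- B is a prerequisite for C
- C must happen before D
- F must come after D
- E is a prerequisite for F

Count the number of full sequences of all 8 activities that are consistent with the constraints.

The activities with no prerequisites are G, H, E; any of them can be placed first.
Enumerating by repeatedly choosing an available activity (one whose prerequisites are all placed) gives 39 distinct complete orderings.

39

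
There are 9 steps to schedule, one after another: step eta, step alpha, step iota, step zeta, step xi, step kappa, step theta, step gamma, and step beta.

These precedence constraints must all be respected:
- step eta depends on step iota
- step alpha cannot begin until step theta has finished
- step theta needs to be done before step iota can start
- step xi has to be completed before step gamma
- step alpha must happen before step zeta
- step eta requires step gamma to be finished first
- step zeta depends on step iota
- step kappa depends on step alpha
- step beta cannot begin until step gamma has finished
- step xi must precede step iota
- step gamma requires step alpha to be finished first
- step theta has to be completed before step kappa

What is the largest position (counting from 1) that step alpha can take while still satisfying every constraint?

4

The steps that are forced after step alpha, directly or by a chain of constraints, are step eta, step zeta, step kappa, step gamma, step beta. That's 5 steps.
So at least 5 steps follow step alpha, putting step alpha no later than position 4. That position is achievable by scheduling everything else first.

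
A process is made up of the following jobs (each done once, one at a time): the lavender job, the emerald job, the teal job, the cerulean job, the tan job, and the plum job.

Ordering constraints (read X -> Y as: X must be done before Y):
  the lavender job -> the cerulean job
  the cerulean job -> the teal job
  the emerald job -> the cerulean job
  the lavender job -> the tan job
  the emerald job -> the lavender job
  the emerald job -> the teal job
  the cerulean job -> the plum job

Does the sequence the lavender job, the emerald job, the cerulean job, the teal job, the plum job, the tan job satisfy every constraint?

Here the emerald job comes after the lavender job.
Since the emerald job is required before the lavender job, the ordering is invalid.

No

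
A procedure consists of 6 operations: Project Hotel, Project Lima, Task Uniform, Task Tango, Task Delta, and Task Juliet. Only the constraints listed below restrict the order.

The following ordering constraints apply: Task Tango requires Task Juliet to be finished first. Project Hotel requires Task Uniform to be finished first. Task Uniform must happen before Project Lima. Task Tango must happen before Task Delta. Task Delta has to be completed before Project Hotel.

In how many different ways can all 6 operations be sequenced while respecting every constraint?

The operations with no prerequisites are Task Uniform, Task Juliet; any of them can be placed first.
Systematically extending each partial ordering one operation at a time and counting, there are 14 complete orderings.

14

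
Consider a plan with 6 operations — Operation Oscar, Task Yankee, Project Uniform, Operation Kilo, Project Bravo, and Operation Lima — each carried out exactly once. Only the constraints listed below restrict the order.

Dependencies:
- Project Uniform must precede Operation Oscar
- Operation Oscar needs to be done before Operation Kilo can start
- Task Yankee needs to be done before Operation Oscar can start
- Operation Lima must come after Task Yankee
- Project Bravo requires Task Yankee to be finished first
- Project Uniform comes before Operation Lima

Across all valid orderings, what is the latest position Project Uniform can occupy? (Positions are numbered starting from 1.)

3

Every operation that must follow Project Uniform has to come after it. Tracing all chains starting from Project Uniform, those operations are: Operation Oscar, Operation Kilo, Operation Lima — 3 in total.
So at least 3 operations follow Project Uniform, putting Project Uniform no later than position 3. That position is achievable by scheduling everything else first.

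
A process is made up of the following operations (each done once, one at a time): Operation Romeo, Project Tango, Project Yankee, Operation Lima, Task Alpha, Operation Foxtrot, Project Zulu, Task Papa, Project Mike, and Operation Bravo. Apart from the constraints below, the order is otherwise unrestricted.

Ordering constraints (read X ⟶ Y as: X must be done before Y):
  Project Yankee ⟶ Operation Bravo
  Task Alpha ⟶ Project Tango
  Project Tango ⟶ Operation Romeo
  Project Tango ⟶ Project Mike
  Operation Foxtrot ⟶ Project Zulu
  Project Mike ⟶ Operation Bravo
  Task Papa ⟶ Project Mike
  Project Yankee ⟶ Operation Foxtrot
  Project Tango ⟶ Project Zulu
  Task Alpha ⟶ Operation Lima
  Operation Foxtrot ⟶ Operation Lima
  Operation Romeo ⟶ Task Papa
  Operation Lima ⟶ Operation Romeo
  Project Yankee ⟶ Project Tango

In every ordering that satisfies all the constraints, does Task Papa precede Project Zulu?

No chain of constraints connects Task Papa to Project Zulu in either direction.
A valid ordering placing Project Zulu before Task Papa exists, so the answer is no.

No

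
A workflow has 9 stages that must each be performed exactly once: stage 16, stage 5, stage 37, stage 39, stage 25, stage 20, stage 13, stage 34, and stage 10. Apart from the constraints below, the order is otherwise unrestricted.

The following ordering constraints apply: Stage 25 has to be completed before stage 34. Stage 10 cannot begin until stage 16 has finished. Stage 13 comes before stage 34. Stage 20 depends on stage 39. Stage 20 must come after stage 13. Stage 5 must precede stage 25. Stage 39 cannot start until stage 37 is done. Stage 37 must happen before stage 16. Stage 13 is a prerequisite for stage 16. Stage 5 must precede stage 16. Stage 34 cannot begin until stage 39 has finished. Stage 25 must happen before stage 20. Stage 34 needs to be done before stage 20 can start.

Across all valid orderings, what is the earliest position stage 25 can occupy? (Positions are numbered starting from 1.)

2

Working backwards through the constraints from stage 25, its only required predecessor is stage 5.
With 1 mandatory predecessor, the earliest stage 25 can sit is position 1+1 = 2, and placing just that one first achieves it.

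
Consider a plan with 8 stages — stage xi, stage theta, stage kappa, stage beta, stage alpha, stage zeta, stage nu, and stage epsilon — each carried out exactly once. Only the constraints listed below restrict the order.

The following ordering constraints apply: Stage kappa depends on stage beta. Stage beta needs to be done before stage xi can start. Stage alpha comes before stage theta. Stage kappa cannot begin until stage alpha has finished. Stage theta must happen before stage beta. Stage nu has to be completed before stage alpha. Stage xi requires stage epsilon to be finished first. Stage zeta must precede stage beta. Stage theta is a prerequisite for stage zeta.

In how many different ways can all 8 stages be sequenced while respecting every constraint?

13

2 stages have no prerequisites (stage nu, stage epsilon), so any of them could come first.
Enumerating by repeatedly choosing an available stage (one whose prerequisites are all placed) gives 13 distinct complete orderings.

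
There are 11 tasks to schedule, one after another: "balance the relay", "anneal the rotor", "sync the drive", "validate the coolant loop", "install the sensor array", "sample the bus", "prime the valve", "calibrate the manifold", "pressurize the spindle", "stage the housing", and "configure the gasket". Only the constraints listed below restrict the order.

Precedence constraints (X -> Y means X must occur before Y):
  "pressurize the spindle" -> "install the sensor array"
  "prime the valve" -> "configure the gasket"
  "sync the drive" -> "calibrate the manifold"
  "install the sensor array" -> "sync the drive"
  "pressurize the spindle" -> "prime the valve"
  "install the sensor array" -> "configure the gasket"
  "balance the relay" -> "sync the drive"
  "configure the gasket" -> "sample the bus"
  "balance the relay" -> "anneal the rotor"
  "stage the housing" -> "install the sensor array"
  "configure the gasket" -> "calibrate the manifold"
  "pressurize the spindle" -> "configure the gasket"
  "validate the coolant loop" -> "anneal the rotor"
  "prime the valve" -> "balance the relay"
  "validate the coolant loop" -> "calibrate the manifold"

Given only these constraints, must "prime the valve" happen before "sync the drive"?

Yes

Following the dependencies: "prime the valve" → "balance the relay" → "sync the drive".
So "prime the valve" must precede "sync the drive" in any valid ordering.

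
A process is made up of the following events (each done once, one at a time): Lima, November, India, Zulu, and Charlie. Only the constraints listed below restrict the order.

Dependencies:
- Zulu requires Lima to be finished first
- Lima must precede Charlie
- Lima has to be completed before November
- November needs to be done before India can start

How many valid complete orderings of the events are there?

Only Lima has no prerequisites, so it must go first.
Enumerating by repeatedly choosing an available event (one whose prerequisites are all placed) gives 12 distinct complete orderings.

12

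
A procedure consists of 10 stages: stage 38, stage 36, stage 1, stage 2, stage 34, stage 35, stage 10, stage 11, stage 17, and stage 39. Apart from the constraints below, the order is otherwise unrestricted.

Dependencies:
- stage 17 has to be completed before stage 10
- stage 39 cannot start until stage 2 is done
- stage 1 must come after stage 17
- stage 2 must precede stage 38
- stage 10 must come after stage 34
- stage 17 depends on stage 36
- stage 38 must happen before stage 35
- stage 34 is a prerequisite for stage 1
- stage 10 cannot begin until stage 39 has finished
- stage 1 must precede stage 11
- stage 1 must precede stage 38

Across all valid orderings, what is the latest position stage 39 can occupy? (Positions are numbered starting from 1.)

9

The only stage forced after stage 39 (directly or by a chain) is stage 10.
So at least 1 stage follows stage 39, putting stage 39 no later than position 9. That position is achievable by scheduling everything else first.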